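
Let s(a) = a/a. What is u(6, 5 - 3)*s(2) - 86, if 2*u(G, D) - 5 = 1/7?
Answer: -584/7 ≈ -83.429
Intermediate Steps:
s(a) = 1
u(G, D) = 18/7 (u(G, D) = 5/2 + (½)/7 = 5/2 + (½)*(⅐) = 5/2 + 1/14 = 18/7)
u(6, 5 - 3)*s(2) - 86 = (18/7)*1 - 86 = 18/7 - 86 = -584/7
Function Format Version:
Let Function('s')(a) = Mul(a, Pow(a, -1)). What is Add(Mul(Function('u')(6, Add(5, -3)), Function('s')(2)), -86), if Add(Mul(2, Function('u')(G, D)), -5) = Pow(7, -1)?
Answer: Rational(-584, 7) ≈ -83.429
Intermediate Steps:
Function('s')(a) = 1
Function('u')(G, D) = Rational(18, 7) (Function('u')(G, D) = Add(Rational(5, 2), Mul(Rational(1, 2), Pow(7, -1))) = Add(Rational(5, 2), Mul(Rational(1, 2), Rational(1, 7))) = Add(Rational(5, 2), Rational(1, 14)) = Rational(18, 7))
Add(Mul(Function('u')(6, Add(5, -3)), Function('s')(2)), -86) = Add(Mul(Rational(18, 7), 1), -86) = Add(Rational(18, 7), -86) = Rational(-584, 7)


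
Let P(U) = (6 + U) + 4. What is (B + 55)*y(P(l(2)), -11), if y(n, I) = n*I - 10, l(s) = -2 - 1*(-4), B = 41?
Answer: -13632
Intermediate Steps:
l(s) = 2 (l(s) = -2 + 4 = 2)
P(U) = 10 + U
y(n, I) = -10 + I*n (y(n, I) = I*n - 10 = -10 + I*n)
(B + 55)*y(P(l(2)), -11) = (41 + 55)*(-10 - 11*(10 + 2)) = 96*(-10 - 11*12) = 96*(-10 - 132) = 96*(-142) = -13632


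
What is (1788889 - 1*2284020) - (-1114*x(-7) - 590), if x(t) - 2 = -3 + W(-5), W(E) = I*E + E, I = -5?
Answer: -473375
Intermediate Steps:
W(E) = -4*E (W(E) = -5*E + E = -4*E)
x(t) = 19 (x(t) = 2 + (-3 - 4*(-5)) = 2 + (-3 + 20) = 2 + 17 = 19)
(1788889 - 1*2284020) - (-1114*x(-7) - 590) = (1788889 - 1*2284020) - (-1114*19 - 590) = (1788889 - 2284020) - (-21166 - 590) = -495131 - 1*(-21756) = -495131 + 21756 = -473375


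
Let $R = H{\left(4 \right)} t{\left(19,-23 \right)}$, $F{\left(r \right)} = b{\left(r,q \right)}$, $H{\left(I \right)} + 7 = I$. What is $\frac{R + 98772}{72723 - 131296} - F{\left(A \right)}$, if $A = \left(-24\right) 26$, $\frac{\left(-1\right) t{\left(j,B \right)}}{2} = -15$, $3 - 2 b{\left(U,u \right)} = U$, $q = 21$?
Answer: $- \frac{36922635}{117146} \approx -315.18$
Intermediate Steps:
$b{\left(U,u \right)} = \frac{3}{2} - \frac{U}{2}$
$t{\left(j,B \right)} = 30$ ($t{\left(j,B \right)} = \left(-2\right) \left(-15\right) = 30$)
$H{\left(I \right)} = -7 + I$
$A = -624$
$F{\left(r \right)} = \frac{3}{2} - \frac{r}{2}$
$R = -90$ ($R = \left(-7 + 4\right) 30 = \left(-3\right) 30 = -90$)
$\frac{R + 98772}{72723 - 131296} - F{\left(A \right)} = \frac{-90 + 98772}{72723 - 131296} - \left(\frac{3}{2} - -312\right) = \frac{98682}{-58573} - \left(\frac{3}{2} + 312\right) = 98682 \left(- \frac{1}{58573}\right) - \frac{627}{2} = - \frac{98682}{58573} - \frac{627}{2} = - \frac{36922635}{117146}$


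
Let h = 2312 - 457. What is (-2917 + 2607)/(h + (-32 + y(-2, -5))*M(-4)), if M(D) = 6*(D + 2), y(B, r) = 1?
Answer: -310/2227 ≈ -0.13920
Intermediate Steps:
M(D) = 12 + 6*D (M(D) = 6*(2 + D) = 12 + 6*D)
h = 1855
(-2917 + 2607)/(h + (-32 + y(-2, -5))*M(-4)) = (-2917 + 2607)/(1855 + (-32 + 1)*(12 + 6*(-4))) = -310/(1855 - 31*(12 - 24)) = -310/(1855 - 31*(-12)) = -310/(1855 + 372) = -310/2227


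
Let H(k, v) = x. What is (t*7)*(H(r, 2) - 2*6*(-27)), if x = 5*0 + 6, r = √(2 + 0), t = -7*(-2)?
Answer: 32340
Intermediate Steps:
t = 14
r = √2 ≈ 1.4142
x = 6 (x = 0 + 6 = 6)
H(k, v) = 6
(t*7)*(H(r, 2) - 2*6*(-27)) = (14*7)*(6 - 2*6*(-27)) = 98*(6 - 12*(-27)) = 98*(6 + 324) = 98*330 = 32340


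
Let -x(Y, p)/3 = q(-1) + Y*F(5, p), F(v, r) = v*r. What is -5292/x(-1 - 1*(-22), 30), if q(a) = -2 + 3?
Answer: 1764/3151 ≈ 0.55982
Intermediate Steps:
F(v, r) = r*v
q(a) = 1
x(Y, p) = -3 - 15*Y*p (x(Y, p) = -3*(1 + Y*(p*5)) = -3*(1 + Y*(5*p)) = -3*(1 + 5*Y*p) = -3 - 15*Y*p)
-5292/x(-1 - 1*(-22), 30) = -5292/(-3 - 15*(-1 - 1*(-22))*30) = -5292/(-3 - 15*(-1 + 22)*30) = -5292/(-3 - 15*21*30) = -5292/(-3 - 9450) = -5292/(-9453) = -5292*(-1/9453) = 1764/3151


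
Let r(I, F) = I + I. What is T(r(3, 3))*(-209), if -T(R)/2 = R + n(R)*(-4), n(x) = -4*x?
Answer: 42636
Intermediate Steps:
r(I, F) = 2*I
T(R) = -34*R (T(R) = -2*(R - 4*R*(-4)) = -2*(R + 16*R) = -34*R)
T(r(3, 3))*(-209) = -68*3*(-209) = -34*6*(-209) = -204*(-209) = 42636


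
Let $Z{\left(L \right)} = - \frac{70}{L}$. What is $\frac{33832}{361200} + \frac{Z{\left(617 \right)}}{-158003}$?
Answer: $\frac{412279282379}{4401576472650} \approx 0.093666$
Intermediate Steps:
$\frac{33832}{361200} + \frac{Z{\left(617 \right)}}{-158003} = \frac{33832}{361200} + \frac{\left(-70\right) \frac{1}{617}}{-158003} = 33832 \cdot \frac{1}{361200} + \left(-70\right) \frac{1}{617} \left(- \frac{1}{158003}\right) = \frac{4229}{45150} - - \frac{70}{97487851} = \frac{4229}{45150} + \frac{70}{97487851} = \frac{412279282379}{4401576472650}$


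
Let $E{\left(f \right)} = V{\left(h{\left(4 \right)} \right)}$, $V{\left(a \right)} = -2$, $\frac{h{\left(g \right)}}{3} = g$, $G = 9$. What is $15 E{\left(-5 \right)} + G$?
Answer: $-21$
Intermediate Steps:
$h{\left(g \right)} = 3 g$
$E{\left(f \right)} = -2$
$15 E{\left(-5 \right)} + G = 15 \left(-2\right) + 9 = -30 + 9 = -21$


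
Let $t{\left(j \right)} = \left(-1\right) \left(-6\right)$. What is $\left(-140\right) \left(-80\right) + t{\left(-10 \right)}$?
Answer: $11206$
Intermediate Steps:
$t{\left(j \right)} = 6$
$\left(-140\right) \left(-80\right) + t{\left(-10 \right)} = \left(-140\right) \left(-80\right) + 6 = 11200 + 6 = 11206$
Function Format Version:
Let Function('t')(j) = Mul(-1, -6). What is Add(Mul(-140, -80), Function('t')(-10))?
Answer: 11206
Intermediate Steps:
Function('t')(j) = 6
Add(Mul(-140, -80), Function('t')(-10)) = Add(Mul(-140, -80), 6) = Add(11200, 6) = 11206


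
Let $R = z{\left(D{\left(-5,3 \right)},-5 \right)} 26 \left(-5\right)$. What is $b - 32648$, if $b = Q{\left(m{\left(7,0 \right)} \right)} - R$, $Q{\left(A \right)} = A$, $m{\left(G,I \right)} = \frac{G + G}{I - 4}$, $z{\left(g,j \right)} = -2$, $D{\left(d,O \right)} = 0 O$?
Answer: $- \frac{65823}{2} \approx -32912.0$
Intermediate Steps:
$D{\left(d,O \right)} = 0$
$m{\left(G,I \right)} = \frac{2 G}{-4 + I}$
$R = 260$ ($R = \left(-2\right) 26 \left(-5\right) = \left(-52\right) \left(-5\right) = 260$)
$b = - \frac{527}{2}$ ($b = 2 \cdot 7 \frac{1}{-4 + 0} - 260 = 2 \cdot 7 \frac{1}{-4} - 260 = 2 \cdot 7 \left(- \frac{1}{4}\right) - 260 = - \frac{7}{2} - 260 = - \frac{527}{2} \approx -263.5$)
$b - 32648 = - \frac{527}{2} - 32648 = - \frac{65823}{2}$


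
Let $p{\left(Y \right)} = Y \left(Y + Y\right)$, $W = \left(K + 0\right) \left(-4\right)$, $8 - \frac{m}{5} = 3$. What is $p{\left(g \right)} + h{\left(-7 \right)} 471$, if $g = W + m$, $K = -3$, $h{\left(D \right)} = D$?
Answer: $-559$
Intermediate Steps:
$m = 25$ ($m = 40 - 15 = 25$)
$W = 12$ ($W = \left(-3 + 0\right) \left(-4\right) = \left(-3\right) \left(-4\right) = 12$)
$g = 37$ ($g = 12 + 25 = 37$)
$p{\left(Y \right)} = 2 Y^{2}$ ($p{\left(Y \right)} = Y 2 Y = 2 Y^{2}$)
$p{\left(g \right)} + h{\left(-7 \right)} 471 = 2 \cdot 37^{2} - 3297 = 2 \cdot 1369 - 3297 = 2738 - 3297 = -559$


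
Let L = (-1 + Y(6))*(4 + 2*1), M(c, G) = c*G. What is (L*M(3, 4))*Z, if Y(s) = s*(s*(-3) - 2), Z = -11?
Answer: 95832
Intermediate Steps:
Y(s) = s*(-2 - 3*s) (Y(s) = s*(-3*s - 2) = s*(-2 - 3*s))
M(c, G) = G*c
L = -726 (L = (-1 - 1*6*(2 + 3*6))*(4 + 2*1) = (-1 - 1*6*(2 + 18))*(4 + 2) = (-1 - 1*6*20)*6 = (-1 - 120)*6 = -121*6 = -726)
(L*M(3, 4))*Z = -2904*3*(-11) = -726*12*(-11) = -8712*(-11) = 95832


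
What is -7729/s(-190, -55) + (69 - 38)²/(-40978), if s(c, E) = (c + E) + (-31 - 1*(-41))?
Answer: 316493127/9629830 ≈ 32.866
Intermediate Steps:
s(c, E) = 10 + E + c (s(c, E) = (E + c) + (-31 + 41) = (E + c) + 10 = 10 + E + c)
-7729/s(-190, -55) + (69 - 38)²/(-40978) = -7729/(10 - 55 - 190) + (69 - 38)²/(-40978) = -7729/(-235) + 31²*(-1/40978) = -7729*(-1/235) + 961*(-1/40978) = 7729/235 - 961/40978 = 316493127/9629830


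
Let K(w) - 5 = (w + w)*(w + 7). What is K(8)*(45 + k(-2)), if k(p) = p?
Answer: 10535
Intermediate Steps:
K(w) = 5 + 2*w*(7 + w) (K(w) = 5 + (w + w)*(w + 7) = 5 + (2*w)*(7 + w) = 5 + 2*w*(7 + w))
K(8)*(45 + k(-2)) = (5 + 2*8² + 14*8)*(45 - 2) = (5 + 2*64 + 112)*43 = (5 + 128 + 112)*43 = 245*43 = 10535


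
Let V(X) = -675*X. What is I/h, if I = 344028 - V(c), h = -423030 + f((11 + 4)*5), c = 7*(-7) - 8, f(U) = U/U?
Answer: -305553/423029 ≈ -0.72230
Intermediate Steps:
f(U) = 1
c = -57 (c = -49 - 8 = -57)
h = -423029 (h = -423030 + 1 = -423029)
I = 305553 (I = 344028 - (-675)*(-57) = 344028 - 1*38475 = 344028 - 38475 = 305553)
I/h = 305553/(-423029) = 305553*(-1/423029) = -305553/423029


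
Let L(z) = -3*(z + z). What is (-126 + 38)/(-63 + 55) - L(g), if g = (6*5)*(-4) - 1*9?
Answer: -763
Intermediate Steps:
g = -129 (g = 30*(-4) - 9 = -120 - 9 = -129)
L(z) = -6*z
(-126 + 38)/(-63 + 55) - L(g) = (-126 + 38)/(-63 + 55) - (-6)*(-129) = -88/(-8) - 1*774 = -88*(-⅛) - 774 = 11 - 774 = -763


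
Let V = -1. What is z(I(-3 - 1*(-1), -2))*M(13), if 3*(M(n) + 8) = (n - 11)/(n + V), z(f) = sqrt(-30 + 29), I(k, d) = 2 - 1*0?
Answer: -143*I/18 ≈ -7.9444*I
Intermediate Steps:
I(k, d) = 2 (I(k, d) = 2 + 0 = 2)
z(f) = I (z(f) = sqrt(-1) = I)
M(n) = -8 + (-11 + n)/(3*(-1 + n)) (M(n) = -8 + ((n - 11)/(n - 1))/3 = -8 + ((-11 + n)/(-1 + n))/3 = -8 + (-11 + n)/(3*(-1 + n)))
z(I(-3 - 1*(-1), -2))*M(13) = I*((13 - 23*13)/(3*(-1 + 13))) = I*((1/3)*(13 - 299)/12) = I*((1/3)*(1/12)*(-286)) = I*(-143/18) = -143*I/18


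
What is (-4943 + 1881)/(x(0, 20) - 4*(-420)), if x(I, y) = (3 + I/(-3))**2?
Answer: -3062/1689 ≈ -1.8129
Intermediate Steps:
x(I, y) = (3 - I/3)**2 (x(I, y) = (3 + I*(-1/3))**2 = (3 - I/3)**2)
(-4943 + 1881)/(x(0, 20) - 4*(-420)) = (-4943 + 1881)/((-9 + 0)**2/9 - 4*(-420)) = -3062/((1/9)*(-9)**2 + 1680) = -3062/((1/9)*81 + 1680) = -3062/(9 + 1680) = -3062/1689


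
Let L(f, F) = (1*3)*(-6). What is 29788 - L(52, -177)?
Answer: 29806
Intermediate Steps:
L(f, F) = -18 (L(f, F) = 3*(-6) = -18)
29788 - L(52, -177) = 29788 - 1*(-18) = 29788 + 18 = 29806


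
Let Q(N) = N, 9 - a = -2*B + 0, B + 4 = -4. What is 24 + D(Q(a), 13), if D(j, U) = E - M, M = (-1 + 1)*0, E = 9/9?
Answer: 25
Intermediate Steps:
E = 1 (E = 9*(⅑) = 1)
B = -8 (B = -4 - 4 = -8)
a = -7 (a = 9 - (-2*(-8) + 0) = 9 - (16 + 0) = 9 - 1*16 = 9 - 16 = -7)
M = 0 (M = 0*0 = 0)
D(j, U) = 1 (D(j, U) = 1 - 1*0 = 1 + 0 = 1)
24 + D(Q(a), 13) = 24 + 1 = 25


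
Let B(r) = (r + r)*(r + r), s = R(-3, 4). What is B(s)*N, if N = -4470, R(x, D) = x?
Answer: -160920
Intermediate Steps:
s = -3
B(r) = 4*r² (B(r) = (2*r)*(2*r) = 4*r²)
B(s)*N = (4*(-3)²)*(-4470) = (4*9)*(-4470) = 36*(-4470) = -160920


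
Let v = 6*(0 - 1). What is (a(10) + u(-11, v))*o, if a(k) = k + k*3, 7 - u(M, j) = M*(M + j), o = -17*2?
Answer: 4760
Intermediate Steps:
o = -34
v = -6 (v = 6*(-1) = -6)
u(M, j) = 7 - M*(M + j)
a(k) = 4*k (a(k) = k + 3*k = 4*k)
(a(10) + u(-11, v))*o = (4*10 + (7 - 1*(-11)² - 1*(-11)*(-6)))*(-34) = (40 + (7 - 1*121 - 66))*(-34) = (40 + (7 - 121 - 66))*(-34) = (40 - 180)*(-34) = -140*(-34) = 4760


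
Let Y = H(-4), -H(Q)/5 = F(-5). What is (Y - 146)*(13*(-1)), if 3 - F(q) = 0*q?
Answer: 2093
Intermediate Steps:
F(q) = 3 (F(q) = 3 - 0*q = 3 - 1*0 = 3 + 0 = 3)
H(Q) = -15 (H(Q) = -5*3 = -15)
Y = -15
(Y - 146)*(13*(-1)) = (-15 - 146)*(13*(-1)) = -161*(-13) = 2093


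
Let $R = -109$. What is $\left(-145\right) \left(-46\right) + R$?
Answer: $6561$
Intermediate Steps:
$\left(-145\right) \left(-46\right) + R = \left(-145\right) \left(-46\right) - 109 = 6670 - 109 = 6561$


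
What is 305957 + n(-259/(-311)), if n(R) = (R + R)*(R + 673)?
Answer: 29701020113/96721 ≈ 3.0708e+5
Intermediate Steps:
n(R) = 2*R*(673 + R) (n(R) = (2*R)*(673 + R) = 2*R*(673 + R))
305957 + n(-259/(-311)) = 305957 + 2*(-259/(-311))*(673 - 259/(-311)) = 305957 + 2*(-259*(-1/311))*(673 - 259*(-1/311)) = 305957 + 2*(259/311)*(673 + 259/311) = 305957 + 2*(259/311)*(209562/311) = 305957 + 108553116/96721 = 29701020113/96721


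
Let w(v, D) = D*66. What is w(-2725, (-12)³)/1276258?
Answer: -57024/638129 ≈ -0.089361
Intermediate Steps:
w(v, D) = 66*D
w(-2725, (-12)³)/1276258 = (66*(-12)³)/1276258 = (66*(-1728))*(1/1276258) = -114048*1/1276258 = -57024/638129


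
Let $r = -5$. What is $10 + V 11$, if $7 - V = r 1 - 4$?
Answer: $186$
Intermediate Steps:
$V = 16$ ($V = 7 - \left(\left(-5\right) 1 - 4\right) = 7 - \left(-5 - 4\right) = 7 - -9 = 7 + 9 = 16$)
$10 + V 11 = 10 + 16 \cdot 11 = 10 + 176 = 186$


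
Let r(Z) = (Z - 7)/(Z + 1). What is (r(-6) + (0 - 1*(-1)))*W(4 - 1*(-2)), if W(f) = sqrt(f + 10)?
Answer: 72/5 ≈ 14.400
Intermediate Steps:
W(f) = sqrt(10 + f)
r(Z) = (-7 + Z)/(1 + Z)
(r(-6) + (0 - 1*(-1)))*W(4 - 1*(-2)) = ((-7 - 6)/(1 - 6) + (0 - 1*(-1)))*sqrt(10 + (4 - 1*(-2))) = (-13/(-5) + (0 + 1))*sqrt(10 + (4 + 2)) = (-1/5*(-13) + 1)*sqrt(10 + 6) = (13/5 + 1)*sqrt(16) = (18/5)*4 = 72/5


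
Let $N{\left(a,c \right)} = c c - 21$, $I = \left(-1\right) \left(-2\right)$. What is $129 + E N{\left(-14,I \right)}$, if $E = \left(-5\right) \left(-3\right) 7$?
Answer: $-1656$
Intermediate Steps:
$I = 2$
$E = 105$ ($E = 15 \cdot 7 = 105$)
$N{\left(a,c \right)} = -21 + c^{2}$ ($N{\left(a,c \right)} = c^{2} - 21 = -21 + c^{2}$)
$129 + E N{\left(-14,I \right)} = 129 + 105 \left(-21 + 2^{2}\right) = 129 + 105 \left(-21 + 4\right) = 129 + 105 \left(-17\right) = 129 - 1785 = -1656$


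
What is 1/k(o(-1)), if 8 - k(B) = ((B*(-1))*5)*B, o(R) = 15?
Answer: 1/1133 ≈ 0.00088261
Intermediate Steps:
k(B) = 8 + 5*B² (k(B) = 8 - (B*(-1))*5*B = 8 - -B*5*B = 8 - (-5*B)*B = 8 - (-5)*B² = 8 + 5*B²)
1/k(o(-1)) = 1/(8 + 5*15²) = 1/(8 + 5*225) = 1/(8 + 1125) = 1/1133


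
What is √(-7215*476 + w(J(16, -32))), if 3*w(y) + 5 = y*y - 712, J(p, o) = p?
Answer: I*√30910443/3 ≈ 1853.2*I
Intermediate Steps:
w(y) = -239 + y²/3 (w(y) = -5/3 + (y*y - 712)/3 = -5/3 + (y² - 712)/3 = -5/3 + (-712 + y²)/3 = -5/3 + (-712/3 + y²/3) = -239 + y²/3)
√(-7215*476 + w(J(16, -32))) = √(-7215*476 + (-239 + (⅓)*16²)) = √(-3434340 + (-239 + (⅓)*256)) = √(-3434340 + (-239 + 256/3)) = √(-3434340 - 461/3) = √(-10303481/3) = I*√30910443/3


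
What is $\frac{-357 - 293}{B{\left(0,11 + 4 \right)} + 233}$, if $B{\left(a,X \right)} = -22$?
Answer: $- \frac{650}{211} \approx -3.0806$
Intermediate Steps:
$\frac{-357 - 293}{B{\left(0,11 + 4 \right)} + 233} = \frac{-357 - 293}{-22 + 233} = - \frac{650}{211}$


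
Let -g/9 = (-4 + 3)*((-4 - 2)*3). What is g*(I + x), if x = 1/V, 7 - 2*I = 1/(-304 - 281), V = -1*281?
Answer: -10348254/18265 ≈ -566.56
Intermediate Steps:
V = -281
I = 2048/585 (I = 7/2 - 1/(2*(-304 - 281)) = 7/2 - ½/(-585) = 7/2 - ½*(-1/585) = 7/2 + 1/1170 = 2048/585 ≈ 3.5009)
g = -162 (g = -9*(-4 + 3)*(-4 - 2)*3 = -(-9)*(-6*3) = -(-9)*(-18) = -9*18 = -162)
x = -1/281 (x = 1/(-281) = -1/281 ≈ -0.0035587)
g*(I + x) = -162*(2048/585 - 1/281) = -162*574903/164385 = -10348254/18265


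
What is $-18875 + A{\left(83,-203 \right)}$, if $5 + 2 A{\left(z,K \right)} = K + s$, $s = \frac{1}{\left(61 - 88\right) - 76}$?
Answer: $- \frac{3909675}{206} \approx -18979.0$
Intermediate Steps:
$s = - \frac{1}{103}$ ($s = \frac{1}{-27 - 76} = \frac{1}{-103} = - \frac{1}{103} \approx -0.0097087$)
$A{\left(z,K \right)} = - \frac{258}{103} + \frac{K}{2}$ ($A{\left(z,K \right)} = - \frac{5}{2} + \frac{K - \frac{1}{103}}{2} = - \frac{5}{2} + \frac{- \frac{1}{103} + K}{2} = - \frac{5}{2} + \left(- \frac{1}{206} + \frac{K}{2}\right) = - \frac{258}{103} + \frac{K}{2}$)
$-18875 + A{\left(83,-203 \right)} = -18875 + \left(- \frac{258}{103} + \frac{1}{2} \left(-203\right)\right) = -18875 - \frac{21425}{206} = - \frac{3909675}{206}$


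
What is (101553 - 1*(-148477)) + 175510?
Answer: 425540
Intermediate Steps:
(101553 - 1*(-148477)) + 175510 = (101553 + 148477) + 175510 = 250030 + 175510 = 425540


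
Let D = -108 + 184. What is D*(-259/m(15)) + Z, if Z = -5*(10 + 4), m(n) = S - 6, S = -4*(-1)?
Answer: 9772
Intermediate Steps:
D = 76
S = 4
m(n) = -2 (m(n) = 4 - 6 = -2)
Z = -70 (Z = -5*14 = -70)
D*(-259/m(15)) + Z = 76*(-259/(-2)) - 70 = 76*(-259*(-1/2)) - 70 = 76*(259/2) - 70 = 9842 - 70 = 9772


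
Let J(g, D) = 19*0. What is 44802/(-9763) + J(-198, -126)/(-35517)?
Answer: -44802/9763 ≈ -4.5890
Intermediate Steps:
J(g, D) = 0
44802/(-9763) + J(-198, -126)/(-35517) = 44802/(-9763) + 0/(-35517) = 44802*(-1/9763) + 0*(-1/35517) = -44802/9763 + 0 = -44802/9763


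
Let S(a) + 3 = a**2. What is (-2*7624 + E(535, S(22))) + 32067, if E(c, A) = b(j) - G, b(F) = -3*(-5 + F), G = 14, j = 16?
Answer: 16772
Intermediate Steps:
S(a) = -3 + a**2
b(F) = 15 - 3*F
E(c, A) = -47 (E(c, A) = (15 - 3*16) - 1*14 = (15 - 48) - 14 = -33 - 14 = -47)
(-2*7624 + E(535, S(22))) + 32067 = (-2*7624 - 47) + 32067 = (-15248 - 47) + 32067 = -15295 + 32067 = 16772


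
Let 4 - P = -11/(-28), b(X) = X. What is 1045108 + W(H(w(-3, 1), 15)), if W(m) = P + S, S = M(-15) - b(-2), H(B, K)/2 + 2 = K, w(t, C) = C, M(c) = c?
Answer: 29262761/28 ≈ 1.0451e+6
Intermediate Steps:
H(B, K) = -4 + 2*K
P = 101/28 (P = 4 - (-11)/(-28) = 4 - (-11)*(-1)/28 = 4 - 1*11/28 = 4 - 11/28 = 101/28 ≈ 3.6071)
S = -13 (S = -15 - 1*(-2) = -15 + 2 = -13)
W(m) = -263/28 (W(m) = 101/28 - 13 = -263/28)
1045108 + W(H(w(-3, 1), 15)) = 1045108 - 263/28 = 29262761/28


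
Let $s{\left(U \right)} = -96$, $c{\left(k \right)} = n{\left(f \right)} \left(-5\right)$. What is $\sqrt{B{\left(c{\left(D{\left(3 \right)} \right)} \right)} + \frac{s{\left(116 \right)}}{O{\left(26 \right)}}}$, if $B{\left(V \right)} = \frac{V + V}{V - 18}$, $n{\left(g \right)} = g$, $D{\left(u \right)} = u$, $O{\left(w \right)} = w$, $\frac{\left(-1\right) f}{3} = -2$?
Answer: $\frac{i \sqrt{1651}}{26} \approx 1.5628 i$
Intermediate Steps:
$f = 6$ ($f = \left(-3\right) \left(-2\right) = 6$)
$c{\left(k \right)} = -30$ ($c{\left(k \right)} = 6 \left(-5\right) = -30$)
$B{\left(V \right)} = \frac{2 V}{-18 + V}$
$\sqrt{B{\left(c{\left(D{\left(3 \right)} \right)} \right)} + \frac{s{\left(116 \right)}}{O{\left(26 \right)}}} = \sqrt{2 \left(-30\right) \frac{1}{-18 - 30} - \frac{96}{26}} = \sqrt{2 \left(-30\right) \frac{1}{-48} - \frac{48}{13}} = \sqrt{2 \left(-30\right) \left(- \frac{1}{48}\right) - \frac{48}{13}} = \sqrt{\frac{5}{4} - \frac{48}{13}} = \sqrt{- \frac{127}{52}} = \frac{i \sqrt{1651}}{26}$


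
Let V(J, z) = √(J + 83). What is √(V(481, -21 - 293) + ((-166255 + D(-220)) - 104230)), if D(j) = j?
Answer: √(-270705 + 2*√141) ≈ 520.27*I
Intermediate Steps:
V(J, z) = √(83 + J)
√(V(481, -21 - 293) + ((-166255 + D(-220)) - 104230)) = √(√(83 + 481) + ((-166255 - 220) - 104230)) = √(√564 + (-166475 - 104230)) = √(2*√141 - 270705) = √(-270705 + 2*√141)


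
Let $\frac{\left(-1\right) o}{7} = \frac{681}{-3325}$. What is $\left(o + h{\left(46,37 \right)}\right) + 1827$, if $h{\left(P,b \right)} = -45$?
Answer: $\frac{847131}{475} \approx 1783.4$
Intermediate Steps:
$o = \frac{681}{475}$ ($o = - 7 \frac{681}{-3325} = - 7 \cdot 681 \left(- \frac{1}{3325}\right) = \left(-7\right) \left(- \frac{681}{3325}\right) = \frac{681}{475} \approx 1.4337$)
$\left(o + h{\left(46,37 \right)}\right) + 1827 = \left(\frac{681}{475} - 45\right) + 1827 = - \frac{20694}{475} + 1827 = \frac{847131}{475}$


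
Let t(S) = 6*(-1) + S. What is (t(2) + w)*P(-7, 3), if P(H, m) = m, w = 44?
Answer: 120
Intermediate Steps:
t(S) = -6 + S
(t(2) + w)*P(-7, 3) = ((-6 + 2) + 44)*3 = (-4 + 44)*3 = 40*3 = 120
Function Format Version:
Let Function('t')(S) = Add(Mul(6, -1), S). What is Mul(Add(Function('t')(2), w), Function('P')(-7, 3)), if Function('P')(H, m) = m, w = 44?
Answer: 120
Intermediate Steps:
Function('t')(S) = Add(-6, S)
Mul(Add(Function('t')(2), w), Function('P')(-7, 3)) = Mul(Add(Add(-6, 2), 44), 3) = Mul(Add(-4, 44), 3) = Mul(40, 3) = 120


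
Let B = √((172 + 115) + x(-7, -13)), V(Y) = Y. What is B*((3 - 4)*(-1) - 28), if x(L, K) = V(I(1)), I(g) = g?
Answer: -324*√2 ≈ -458.21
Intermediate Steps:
x(L, K) = 1
B = 12*√2 (B = √((172 + 115) + 1) = √(287 + 1) = √288 = 12*√2 ≈ 16.971)
B*((3 - 4)*(-1) - 28) = (12*√2)*((3 - 4)*(-1) - 28) = (12*√2)*(-1*(-1) - 28) = (12*√2)*(1 - 28) = (12*√2)*(-27) = -324*√2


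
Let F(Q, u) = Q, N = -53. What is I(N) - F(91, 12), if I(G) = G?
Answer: -144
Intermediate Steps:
I(N) - F(91, 12) = -53 - 1*91 = -53 - 91 = -144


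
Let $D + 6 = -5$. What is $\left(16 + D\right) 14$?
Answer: $70$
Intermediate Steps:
$D = -11$ ($D = -6 - 5 = -11$)
$\left(16 + D\right) 14 = \left(16 - 11\right) 14 = 5 \cdot 14 = 70$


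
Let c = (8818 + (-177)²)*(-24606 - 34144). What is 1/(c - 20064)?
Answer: -1/2358656314 ≈ -4.2397e-10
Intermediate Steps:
c = -2358636250 (c = (8818 + 31329)*(-58750) = 40147*(-58750) = -2358636250)
1/(c - 20064) = 1/(-2358636250 - 20064) = 1/(-2358656314) = -1/2358656314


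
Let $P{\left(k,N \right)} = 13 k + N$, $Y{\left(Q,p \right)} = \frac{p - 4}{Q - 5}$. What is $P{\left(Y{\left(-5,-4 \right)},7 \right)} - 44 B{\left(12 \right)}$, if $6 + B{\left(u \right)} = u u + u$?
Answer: $- \frac{32913}{5} \approx -6582.6$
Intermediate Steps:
$B{\left(u \right)} = -6 + u + u^{2}$ ($B{\left(u \right)} = -6 + \left(u u + u\right) = -6 + \left(u^{2} + u\right) = -6 + \left(u + u^{2}\right) = -6 + u + u^{2}$)
$Y{\left(Q,p \right)} = \frac{-4 + p}{-5 + Q}$
$P{\left(k,N \right)} = N + 13 k$
$P{\left(Y{\left(-5,-4 \right)},7 \right)} - 44 B{\left(12 \right)} = \left(7 + 13 \frac{-4 - 4}{-5 - 5}\right) - 44 \left(-6 + 12 + 12^{2}\right) = \left(7 + 13 \frac{1}{-10} \left(-8\right)\right) - 44 \left(-6 + 12 + 144\right) = \left(7 + 13 \left(\left(- \frac{1}{10}\right) \left(-8\right)\right)\right) - 6600 = \left(7 + 13 \cdot \frac{4}{5}\right) - 6600 = \left(7 + \frac{52}{5}\right) - 6600 = \frac{87}{5} - 6600 = - \frac{32913}{5}$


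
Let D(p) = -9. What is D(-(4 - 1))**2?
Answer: 81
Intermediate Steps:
D(-(4 - 1))**2 = (-9)**2 = 81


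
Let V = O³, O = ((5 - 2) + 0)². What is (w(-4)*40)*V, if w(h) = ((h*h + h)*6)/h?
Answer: -524880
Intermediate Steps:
O = 9 (O = (3 + 0)² = 3² = 9)
V = 729 (V = 9³ = 729)
w(h) = (6*h + 6*h²)/h (w(h) = ((h² + h)*6)/h = ((h + h²)*6)/h = (6*h + 6*h²)/h)
(w(-4)*40)*V = ((6 + 6*(-4))*40)*729 = ((6 - 24)*40)*729 = -18*40*729 = -720*729 = -524880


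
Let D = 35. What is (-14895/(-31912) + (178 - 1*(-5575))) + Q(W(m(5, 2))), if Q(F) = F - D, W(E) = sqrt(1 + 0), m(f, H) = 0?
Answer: 182519623/31912 ≈ 5719.5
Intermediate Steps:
W(E) = 1 (W(E) = sqrt(1) = 1)
Q(F) = -35 + F (Q(F) = F - 1*35 = F - 35 = -35 + F)
(-14895/(-31912) + (178 - 1*(-5575))) + Q(W(m(5, 2))) = (-14895/(-31912) + (178 - 1*(-5575))) + (-35 + 1) = (-14895*(-1/31912) + (178 + 5575)) - 34 = (14895/31912 + 5753) - 34 = 183604631/31912 - 34 = 182519623/31912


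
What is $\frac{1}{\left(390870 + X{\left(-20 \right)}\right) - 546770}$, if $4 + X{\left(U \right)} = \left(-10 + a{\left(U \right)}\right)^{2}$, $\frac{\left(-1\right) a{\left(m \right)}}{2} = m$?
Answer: $- \frac{1}{155004} \approx -6.4514 \cdot 10^{-6}$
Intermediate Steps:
$a{\left(m \right)} = - 2 m$
$X{\left(U \right)} = -4 + \left(-10 - 2 U\right)^{2}$
$\frac{1}{\left(390870 + X{\left(-20 \right)}\right) - 546770} = \frac{1}{\left(390870 - \left(4 - 4 \left(5 - 20\right)^{2}\right)\right) - 546770} = \frac{1}{\left(390870 - \left(4 - 4 \left(-15\right)^{2}\right)\right) - 546770} = \frac{1}{\left(390870 + \left(-4 + 4 \cdot 225\right)\right) - 546770} = \frac{1}{\left(390870 + \left(-4 + 900\right)\right) - 546770} = \frac{1}{\left(390870 + 896\right) - 546770} = \frac{1}{391766 - 546770} = \frac{1}{-155004} = - \frac{1}{155004}$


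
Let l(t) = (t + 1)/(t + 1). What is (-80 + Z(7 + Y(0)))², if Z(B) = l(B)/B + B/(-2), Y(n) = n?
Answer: 1361889/196 ≈ 6948.4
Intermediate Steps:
l(t) = 1 (l(t) = (1 + t)/(1 + t) = 1)
Z(B) = 1/B - B/2 (Z(B) = 1/B + B/(-2) = 1/B + B*(-½) = 1/B - B/2)
(-80 + Z(7 + Y(0)))² = (-80 + (1/(7 + 0) - (7 + 0)/2))² = (-80 + (1/7 - ½*7))² = (-80 + (⅐ - 7/2))² = (-80 - 47/14)² = (-1167/14)² = 1361889/196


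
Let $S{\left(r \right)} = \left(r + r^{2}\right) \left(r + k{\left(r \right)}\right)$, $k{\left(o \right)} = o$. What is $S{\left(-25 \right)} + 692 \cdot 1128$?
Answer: $750576$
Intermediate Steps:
$S{\left(r \right)} = 2 r \left(r + r^{2}\right)$ ($S{\left(r \right)} = \left(r + r^{2}\right) \left(r + r\right) = \left(r + r^{2}\right) 2 r = 2 r \left(r + r^{2}\right)$)
$S{\left(-25 \right)} + 692 \cdot 1128 = 2 \left(-25\right)^{2} \left(1 - 25\right) + 692 \cdot 1128 = 2 \cdot 625 \left(-24\right) + 780576 = -30000 + 780576 = 750576$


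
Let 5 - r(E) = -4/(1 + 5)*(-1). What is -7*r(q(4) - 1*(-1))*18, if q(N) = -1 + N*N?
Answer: -546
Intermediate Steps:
q(N) = -1 + N**2
r(E) = 13/3 (r(E) = 5 - (-4/(1 + 5))*(-1) = 5 - (-4/6)*(-1) = 5 - (-4*1/6)*(-1) = 5 - (-2)*(-1)/3 = 5 - 1*2/3 = 5 - 2/3 = 13/3)
-7*r(q(4) - 1*(-1))*18 = -7*13/3*18 = -91/3*18 = -546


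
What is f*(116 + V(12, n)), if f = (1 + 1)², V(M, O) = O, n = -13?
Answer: 412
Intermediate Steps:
f = 4 (f = 2² = 4)
f*(116 + V(12, n)) = 4*(116 - 13) = 4*103 = 412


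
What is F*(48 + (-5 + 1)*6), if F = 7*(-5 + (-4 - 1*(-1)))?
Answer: -1344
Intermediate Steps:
F = -56 (F = 7*(-5 + (-4 + 1)) = 7*(-5 - 3) = 7*(-8) = -56)
F*(48 + (-5 + 1)*6) = -56*(48 + (-5 + 1)*6) = -56*(48 - 4*6) = -56*(48 - 24) = -56*24 = -1344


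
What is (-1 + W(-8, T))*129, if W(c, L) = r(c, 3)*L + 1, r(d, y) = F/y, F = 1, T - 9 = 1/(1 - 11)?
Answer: 3827/10 ≈ 382.70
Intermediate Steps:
T = 89/10 (T = 9 + 1/(1 - 11) = 9 + 1/(-10) = 9 - ⅒ = 89/10 ≈ 8.9000)
r(d, y) = 1/y
W(c, L) = 1 + L/3 (W(c, L) = L/3 + 1 = 1 + L/3)
(-1 + W(-8, T))*129 = (-1 + (1 + (⅓)*(89/10)))*129 = (-1 + (1 + 89/30))*129 = (-1 + 119/30)*129 = (89/30)*129 = 3827/10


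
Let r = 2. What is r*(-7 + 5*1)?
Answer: -4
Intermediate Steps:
r*(-7 + 5*1) = 2*(-7 + 5*1) = 2*(-7 + 5) = 2*(-2) = -4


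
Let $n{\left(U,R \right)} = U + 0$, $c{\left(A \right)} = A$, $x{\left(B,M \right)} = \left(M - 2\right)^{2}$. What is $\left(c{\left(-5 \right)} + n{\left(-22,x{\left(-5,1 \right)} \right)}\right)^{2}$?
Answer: $729$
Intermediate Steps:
$x{\left(B,M \right)} = \left(-2 + M\right)^{2}$
$n{\left(U,R \right)} = U$
$\left(c{\left(-5 \right)} + n{\left(-22,x{\left(-5,1 \right)} \right)}\right)^{2} = \left(-5 - 22\right)^{2} = \left(-27\right)^{2} = 729$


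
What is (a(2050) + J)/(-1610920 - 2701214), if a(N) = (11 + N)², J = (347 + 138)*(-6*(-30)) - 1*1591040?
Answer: -2743981/4312134 ≈ -0.63634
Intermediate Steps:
J = -1503740 (J = 485*180 - 1591040 = 87300 - 1591040 = -1503740)
(a(2050) + J)/(-1610920 - 2701214) = ((11 + 2050)² - 1503740)/(-1610920 - 2701214) = (2061² - 1503740)/(-4312134) = (4247721 - 1503740)*(-1/4312134) = 2743981*(-1/4312134) = -2743981/4312134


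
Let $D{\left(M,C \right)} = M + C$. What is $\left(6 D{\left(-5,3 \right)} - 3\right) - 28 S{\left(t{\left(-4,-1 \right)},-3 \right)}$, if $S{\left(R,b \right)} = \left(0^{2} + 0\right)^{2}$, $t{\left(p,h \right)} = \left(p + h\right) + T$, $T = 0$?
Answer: $-15$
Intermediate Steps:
$t{\left(p,h \right)} = h + p$ ($t{\left(p,h \right)} = \left(p + h\right) + 0 = \left(h + p\right) + 0 = h + p$)
$S{\left(R,b \right)} = 0$ ($S{\left(R,b \right)} = \left(0 + 0\right)^{2} = 0^{2} = 0$)
$D{\left(M,C \right)} = C + M$
$\left(6 D{\left(-5,3 \right)} - 3\right) - 28 S{\left(t{\left(-4,-1 \right)},-3 \right)} = \left(6 \left(3 - 5\right) - 3\right) - 0 = \left(6 \left(-2\right) - 3\right) + 0 = \left(-12 - 3\right) + 0 = -15 + 0 = -15$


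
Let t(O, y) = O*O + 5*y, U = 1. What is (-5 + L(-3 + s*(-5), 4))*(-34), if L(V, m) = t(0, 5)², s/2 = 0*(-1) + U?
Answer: -21080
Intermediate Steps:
s = 2 (s = 2*(0*(-1) + 1) = 2*(0 + 1) = 2*1 = 2)
t(O, y) = O² + 5*y
L(V, m) = 625 (L(V, m) = (0² + 5*5)² = (0 + 25)² = 25² = 625)
(-5 + L(-3 + s*(-5), 4))*(-34) = (-5 + 625)*(-34) = 620*(-34) = -21080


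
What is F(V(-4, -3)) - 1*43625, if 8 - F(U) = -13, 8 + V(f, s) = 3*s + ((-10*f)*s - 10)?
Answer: -43604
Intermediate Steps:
V(f, s) = -18 + 3*s - 10*f*s (V(f, s) = -8 + (3*s + ((-10*f)*s - 10)) = -8 + (3*s + (-10*f*s - 10)) = -8 + (3*s + (-10 - 10*f*s)) = -8 + (-10 + 3*s - 10*f*s) = -18 + 3*s - 10*f*s)
F(U) = 21 (F(U) = 8 - 1*(-13) = 8 + 13 = 21)
F(V(-4, -3)) - 1*43625 = 21 - 1*43625 = 21 - 43625 = -43604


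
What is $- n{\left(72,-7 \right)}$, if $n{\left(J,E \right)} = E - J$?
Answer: $79$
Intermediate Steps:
$- n{\left(72,-7 \right)} = - (-7 - 72) = \left(-1\right) \left(-79\right) = 79$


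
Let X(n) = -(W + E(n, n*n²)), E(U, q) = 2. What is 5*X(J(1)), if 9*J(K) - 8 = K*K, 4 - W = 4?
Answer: -10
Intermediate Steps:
W = 0 (W = 4 - 1*4 = 4 - 4 = 0)
J(K) = 8/9 + K²/9 (J(K) = 8/9 + (K*K)/9 = 8/9 + K²/9)
X(n) = -2 (X(n) = -(0 + 2) = -1*2 = -2)
5*X(J(1)) = 5*(-2) = -10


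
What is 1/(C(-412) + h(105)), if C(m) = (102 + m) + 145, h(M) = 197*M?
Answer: 1/20520 ≈ 4.8733e-5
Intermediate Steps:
C(m) = 247 + m
1/(C(-412) + h(105)) = 1/((247 - 412) + 197*105) = 1/(-165 + 20685) = 1/20520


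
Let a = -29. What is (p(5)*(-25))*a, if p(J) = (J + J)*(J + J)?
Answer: 72500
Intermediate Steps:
p(J) = 4*J² (p(J) = (2*J)*(2*J) = 4*J²)
(p(5)*(-25))*a = ((4*5²)*(-25))*(-29) = ((4*25)*(-25))*(-29) = (100*(-25))*(-29) = -2500*(-29) = 72500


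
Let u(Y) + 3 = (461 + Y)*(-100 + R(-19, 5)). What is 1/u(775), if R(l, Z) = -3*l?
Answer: -1/53151 ≈ -1.8814e-5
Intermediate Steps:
u(Y) = -19826 - 43*Y (u(Y) = -3 + (461 + Y)*(-100 - 3*(-19)) = -3 + (461 + Y)*(-100 + 57) = -3 + (461 + Y)*(-43) = -3 + (-19823 - 43*Y) = -19826 - 43*Y)
1/u(775) = 1/(-19826 - 43*775) = 1/(-19826 - 33325) = 1/(-53151) = -1/53151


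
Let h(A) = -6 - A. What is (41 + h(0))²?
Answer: 1225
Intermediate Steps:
(41 + h(0))² = (41 + (-6 - 1*0))² = (41 + (-6 + 0))² = (41 - 6)² = 35² = 1225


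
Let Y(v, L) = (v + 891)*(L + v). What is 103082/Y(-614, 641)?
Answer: 103082/7479 ≈ 13.783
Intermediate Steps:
Y(v, L) = (891 + v)*(L + v)
103082/Y(-614, 641) = 103082/((-614)² + 891*641 + 891*(-614) + 641*(-614)) = 103082/(376996 + 571131 - 547074 - 393574) = 103082/7479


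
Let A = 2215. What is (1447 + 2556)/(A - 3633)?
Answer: -4003/1418 ≈ -2.8230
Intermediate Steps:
(1447 + 2556)/(A - 3633) = (1447 + 2556)/(2215 - 3633) = 4003/(-1418) = 4003*(-1/1418) = -4003/1418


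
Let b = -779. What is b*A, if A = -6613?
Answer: 5151527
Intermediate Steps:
b*A = -779*(-6613) = 5151527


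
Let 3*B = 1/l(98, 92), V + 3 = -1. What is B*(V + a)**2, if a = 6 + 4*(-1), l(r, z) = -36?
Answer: -1/27 ≈ -0.037037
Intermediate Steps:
V = -4 (V = -3 - 1 = -4)
a = 2 (a = 6 - 4 = 2)
B = -1/108 (B = (1/3)/(-36) = (1/3)*(-1/36) = -1/108 ≈ -0.0092593)
B*(V + a)**2 = -(-4 + 2)**2/108 = -1/108*(-2)**2 = -1/108*4 = -1/27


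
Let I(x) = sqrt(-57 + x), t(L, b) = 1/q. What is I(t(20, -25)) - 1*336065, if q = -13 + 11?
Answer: -336065 + I*sqrt(230)/2 ≈ -3.3607e+5 + 7.5829*I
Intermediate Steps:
q = -2
t(L, b) = -1/2 (t(L, b) = 1/(-2) = -1/2)
I(t(20, -25)) - 1*336065 = sqrt(-57 - 1/2) - 1*336065 = sqrt(-115/2) - 336065 = I*sqrt(230)/2 - 336065 = -336065 + I*sqrt(230)/2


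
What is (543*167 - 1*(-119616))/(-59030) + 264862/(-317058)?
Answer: -41155575043/9357966870 ≈ -4.3979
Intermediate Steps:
(543*167 - 1*(-119616))/(-59030) + 264862/(-317058) = (90681 + 119616)*(-1/59030) + 264862*(-1/317058) = 210297*(-1/59030) - 132431/158529 = -210297/59030 - 132431/158529 = -41155575043/9357966870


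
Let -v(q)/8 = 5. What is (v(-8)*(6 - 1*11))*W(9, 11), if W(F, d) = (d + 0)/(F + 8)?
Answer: 2200/17 ≈ 129.41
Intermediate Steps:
v(q) = -40 (v(q) = -8*5 = -40)
W(F, d) = d/(8 + F)
(v(-8)*(6 - 1*11))*W(9, 11) = (-40*(6 - 1*11))*(11/(8 + 9)) = (-40*(6 - 11))*(11/17) = (-40*(-5))*(11*(1/17)) = 200*(11/17) = 2200/17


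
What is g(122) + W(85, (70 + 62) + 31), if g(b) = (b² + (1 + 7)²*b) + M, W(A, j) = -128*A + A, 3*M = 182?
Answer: 35873/3 ≈ 11958.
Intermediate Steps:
M = 182/3 (M = (⅓)*182 = 182/3 ≈ 60.667)
W(A, j) = -127*A
g(b) = 182/3 + b² + 64*b (g(b) = (b² + (1 + 7)²*b) + 182/3 = (b² + 8²*b) + 182/3 = (b² + 64*b) + 182/3 = 182/3 + b² + 64*b)
g(122) + W(85, (70 + 62) + 31) = (182/3 + 122² + 64*122) - 127*85 = (182/3 + 14884 + 7808) - 10795 = 68258/3 - 10795 = 35873/3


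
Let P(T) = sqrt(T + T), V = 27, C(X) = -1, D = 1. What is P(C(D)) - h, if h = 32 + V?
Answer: -59 + I*sqrt(2) ≈ -59.0 + 1.4142*I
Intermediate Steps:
P(T) = sqrt(2)*sqrt(T) (P(T) = sqrt(2*T) = sqrt(2)*sqrt(T))
h = 59 (h = 32 + 27 = 59)
P(C(D)) - h = sqrt(2)*sqrt(-1) - 1*59 = sqrt(2)*I - 59 = I*sqrt(2) - 59 = -59 + I*sqrt(2)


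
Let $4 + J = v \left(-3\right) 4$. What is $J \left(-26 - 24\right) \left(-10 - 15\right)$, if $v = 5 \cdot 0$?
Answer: $-5000$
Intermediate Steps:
$v = 0$
$J = -4$ ($J = -4 + 0 \left(-3\right) 4 = -4 + 0 \cdot 4 = -4 + 0 = -4$)
$J \left(-26 - 24\right) \left(-10 - 15\right) = - 4 \left(-26 - 24\right) \left(-10 - 15\right) = - 4 \left(\left(-50\right) \left(-25\right)\right) = \left(-4\right) 1250 = -5000$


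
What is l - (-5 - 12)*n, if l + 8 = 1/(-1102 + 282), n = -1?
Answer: -20501/820 ≈ -25.001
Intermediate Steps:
l = -6561/820 (l = -8 + 1/(-1102 + 282) = -8 + 1/(-820) = -8 - 1/820 = -6561/820 ≈ -8.0012)
l - (-5 - 12)*n = -6561/820 - (-5 - 12)*(-1) = -6561/820 - (-17)*(-1) = -6561/820 - 1*17 = -6561/820 - 17 = -20501/820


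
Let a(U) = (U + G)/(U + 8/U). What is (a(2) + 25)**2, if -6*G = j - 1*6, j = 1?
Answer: 840889/1296 ≈ 648.83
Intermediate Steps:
G = 5/6 (G = -(1 - 1*6)/6 = -(1 - 6)/6 = -1/6*(-5) = 5/6 ≈ 0.83333)
a(U) = (5/6 + U)/(U + 8/U) (a(U) = (U + 5/6)/(U + 8/U) = (5/6 + U)/(U + 8/U))
(a(2) + 25)**2 = ((1/6)*2*(5 + 6*2)/(8 + 2**2) + 25)**2 = ((1/6)*2*(5 + 12)/(8 + 4) + 25)**2 = ((1/6)*2*17/12 + 25)**2 = ((1/6)*2*(1/12)*17 + 25)**2 = (17/36 + 25)**2 = (917/36)**2 = 840889/1296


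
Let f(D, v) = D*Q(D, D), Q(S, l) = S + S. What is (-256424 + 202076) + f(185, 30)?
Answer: 14102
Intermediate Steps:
Q(S, l) = 2*S
f(D, v) = 2*D**2 (f(D, v) = D*(2*D) = 2*D**2)
(-256424 + 202076) + f(185, 30) = (-256424 + 202076) + 2*185**2 = -54348 + 2*34225 = -54348 + 68450 = 14102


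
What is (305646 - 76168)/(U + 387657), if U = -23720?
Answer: 229478/363937 ≈ 0.63054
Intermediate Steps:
(305646 - 76168)/(U + 387657) = (305646 - 76168)/(-23720 + 387657) = 229478/363937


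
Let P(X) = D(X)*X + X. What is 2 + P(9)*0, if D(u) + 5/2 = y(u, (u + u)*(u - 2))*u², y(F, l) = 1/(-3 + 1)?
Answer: 2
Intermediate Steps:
y(F, l) = -½ (y(F, l) = 1/(-2) = -½)
D(u) = -5/2 - u²/2
P(X) = X + X*(-5/2 - X²/2) (P(X) = (-5/2 - X²/2)*X + X = X*(-5/2 - X²/2) + X = X + X*(-5/2 - X²/2))
2 + P(9)*0 = 2 + ((½)*9*(-3 - 1*9²))*0 = 2 + ((½)*9*(-3 - 1*81))*0 = 2 + ((½)*9*(-3 - 81))*0 = 2 + ((½)*9*(-84))*0 = 2 - 378*0 = 2 + 0 = 2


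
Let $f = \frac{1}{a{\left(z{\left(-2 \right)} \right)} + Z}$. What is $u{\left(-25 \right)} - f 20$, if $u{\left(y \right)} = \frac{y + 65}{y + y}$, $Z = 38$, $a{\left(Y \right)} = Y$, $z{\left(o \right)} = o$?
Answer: $- \frac{61}{45} \approx -1.3556$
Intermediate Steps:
$u{\left(y \right)} = \frac{65 + y}{2 y}$
$f = \frac{1}{36}$ ($f = \frac{1}{-2 + 38} = \frac{1}{36} \approx 0.027778$)
$u{\left(-25 \right)} - f 20 = \frac{65 - 25}{2 \left(-25\right)} - \frac{1}{36} \cdot 20 = \frac{1}{2} \left(- \frac{1}{25}\right) 40 - \frac{5}{9} = - \frac{4}{5} - \frac{5}{9} = - \frac{61}{45}$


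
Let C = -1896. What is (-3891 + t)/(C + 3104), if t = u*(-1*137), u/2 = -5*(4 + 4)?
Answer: 7069/1208 ≈ 5.8518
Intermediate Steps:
u = -80 (u = 2*(-5*(4 + 4)) = 2*(-5*8) = 2*(-40) = -80)
t = 10960 (t = -(-80)*137 = -80*(-137) = 10960)
(-3891 + t)/(C + 3104) = (-3891 + 10960)/(-1896 + 3104) = 7069/1208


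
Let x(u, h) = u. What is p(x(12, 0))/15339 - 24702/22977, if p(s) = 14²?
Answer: -1808698/1702629 ≈ -1.0623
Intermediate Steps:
p(s) = 196
p(x(12, 0))/15339 - 24702/22977 = 196/15339 - 24702/22977 = 196*(1/15339) - 24702*1/22977 = 196/15339 - 358/333 = -1808698/1702629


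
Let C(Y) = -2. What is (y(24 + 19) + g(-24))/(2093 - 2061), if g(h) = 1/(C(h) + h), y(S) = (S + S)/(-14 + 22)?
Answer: 557/1664 ≈ 0.33474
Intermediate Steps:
y(S) = S/4 (y(S) = (2*S)/8 = (2*S)*(⅛) = S/4)
g(h) = 1/(-2 + h)
(y(24 + 19) + g(-24))/(2093 - 2061) = ((24 + 19)/4 + 1/(-2 - 24))/(2093 - 2061) = ((¼)*43 + 1/(-26))/32 = (43/4 - 1/26)*(1/32) = (557/52)*(1/32) = 557/1664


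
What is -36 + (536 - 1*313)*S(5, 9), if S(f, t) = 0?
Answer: -36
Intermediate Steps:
-36 + (536 - 1*313)*S(5, 9) = -36 + (536 - 1*313)*0 = -36 + (536 - 313)*0 = -36 + 223*0 = -36 + 0 = -36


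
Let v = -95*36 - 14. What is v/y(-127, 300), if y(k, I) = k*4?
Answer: 1717/254 ≈ 6.7598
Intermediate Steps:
v = -3434 (v = -3420 - 14 = -3434)
y(k, I) = 4*k
v/y(-127, 300) = -3434/(4*(-127)) = -3434/(-508) = -3434*(-1/508) = 1717/254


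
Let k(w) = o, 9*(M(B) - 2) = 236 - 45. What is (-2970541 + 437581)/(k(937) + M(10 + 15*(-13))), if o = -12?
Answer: -22796640/101 ≈ -2.2571e+5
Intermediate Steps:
M(B) = 209/9 (M(B) = 2 + (236 - 45)/9 = 2 + (⅑)*191 = 2 + 191/9 = 209/9)
k(w) = -12
(-2970541 + 437581)/(k(937) + M(10 + 15*(-13))) = (-2970541 + 437581)/(-12 + 209/9) = -2532960/101/9 = -2532960*9/101 = -22796640/101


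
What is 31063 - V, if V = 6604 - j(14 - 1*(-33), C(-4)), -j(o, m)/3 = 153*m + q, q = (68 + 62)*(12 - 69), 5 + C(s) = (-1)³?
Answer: 49443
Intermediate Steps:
C(s) = -6 (C(s) = -5 + (-1)³ = -5 - 1 = -6)
q = -7410 (q = 130*(-57) = -7410)
j(o, m) = 22230 - 459*m (j(o, m) = -3*(153*m - 7410) = -3*(-7410 + 153*m) = 22230 - 459*m)
V = -18380 (V = 6604 - (22230 - 459*(-6)) = 6604 - (22230 + 2754) = 6604 - 1*24984 = 6604 - 24984 = -18380)
31063 - V = 31063 - 1*(-18380) = 31063 + 18380 = 49443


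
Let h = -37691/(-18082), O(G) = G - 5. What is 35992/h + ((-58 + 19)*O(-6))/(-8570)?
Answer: 5577402768641/323011870 ≈ 17267.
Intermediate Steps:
O(G) = -5 + G
h = 37691/18082 (h = -37691*(-1/18082) = 37691/18082 ≈ 2.0844)
35992/h + ((-58 + 19)*O(-6))/(-8570) = 35992/(37691/18082) + ((-58 + 19)*(-5 - 6))/(-8570) = 35992*(18082/37691) - 39*(-11)*(-1/8570) = 650807344/37691 + 429*(-1/8570) = 650807344/37691 - 429/8570 = 5577402768641/323011870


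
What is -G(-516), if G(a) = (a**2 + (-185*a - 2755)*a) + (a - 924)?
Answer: 47570964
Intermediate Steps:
G(a) = -924 + a + a**2 + a*(-2755 - 185*a) (G(a) = (a**2 + (-2755 - 185*a)*a) + (-924 + a) = (a**2 + a*(-2755 - 185*a)) + (-924 + a) = -924 + a + a**2 + a*(-2755 - 185*a))
-G(-516) = -(-924 - 2754*(-516) - 184*(-516)**2) = -(-924 + 1421064 - 184*266256) = -(-924 + 1421064 - 48991104) = -1*(-47570964) = 47570964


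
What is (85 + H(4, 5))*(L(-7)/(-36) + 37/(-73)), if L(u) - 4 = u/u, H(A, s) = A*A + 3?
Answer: -44122/657 ≈ -67.157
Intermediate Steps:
H(A, s) = 3 + A**2 (H(A, s) = A**2 + 3 = 3 + A**2)
L(u) = 5 (L(u) = 4 + u/u = 4 + 1 = 5)
(85 + H(4, 5))*(L(-7)/(-36) + 37/(-73)) = (85 + (3 + 4**2))*(5/(-36) + 37/(-73)) = (85 + (3 + 16))*(5*(-1/36) + 37*(-1/73)) = (85 + 19)*(-5/36 - 37/73) = 104*(-1697/2628) = -44122/657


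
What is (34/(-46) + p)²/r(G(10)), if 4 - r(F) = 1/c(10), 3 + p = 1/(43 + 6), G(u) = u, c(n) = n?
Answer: 58548270/16511677 ≈ 3.5459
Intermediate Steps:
p = -146/49 (p = -3 + 1/(43 + 6) = -3 + 1/49 = -146/49 ≈ -2.9796)
r(F) = 39/10 (r(F) = 4 - 1/10 = 4 - 1*⅒ = 4 - ⅒ = 39/10)
(34/(-46) + p)²/r(G(10)) = (34/(-46) - 146/49)²/(39/10) = (34*(-1/46) - 146/49)²*(10/39) = (-17/23 - 146/49)²*(10/39) = (-4191/1127)²*(10/39) = (17564481/1270129)*(10/39) = 58548270/16511677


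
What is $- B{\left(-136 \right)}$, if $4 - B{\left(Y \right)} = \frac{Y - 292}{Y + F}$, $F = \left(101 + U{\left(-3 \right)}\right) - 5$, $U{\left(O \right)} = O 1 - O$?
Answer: $\frac{67}{10} \approx 6.7$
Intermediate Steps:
$U{\left(O \right)} = 0$ ($U{\left(O \right)} = O - O = 0$)
$F = 96$ ($F = \left(101 + 0\right) - 5 = 101 - 5 = 96$)
$B{\left(Y \right)} = 4 - \frac{-292 + Y}{96 + Y}$ ($B{\left(Y \right)} = 4 - \frac{Y - 292}{Y + 96} = 4 - \frac{-292 + Y}{96 + Y}$)
$- B{\left(-136 \right)} = - \frac{676 + 3 \left(-136\right)}{96 - 136} = - \frac{676 - 408}{-40} = - \frac{\left(-1\right) 268}{40} = \left(-1\right) \left(- \frac{67}{10}\right) = \frac{67}{10}$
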